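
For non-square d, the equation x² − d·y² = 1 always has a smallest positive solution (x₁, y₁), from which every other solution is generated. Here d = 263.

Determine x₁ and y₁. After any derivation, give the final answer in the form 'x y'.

139128 8579

d=263: √d = [16; 4,1,1,1,1,15,1,1,1,1,4,32] (ℓ=12, even), read p_11/q_11
k=0  a_k=16  p_k/q_k = 16/1
…
k=6  a_k=15  p_k/q_k = 5822/359
k=7  a_k=1  p_k/q_k = 6195/382
k=8  a_k=1  p_k/q_k = 12017/741
k=9  a_k=1  p_k/q_k = 18212/1123
k=10  a_k=1  p_k/q_k = 30229/1864
k=11  a_k=4  p_k/q_k = 139128/8579
(x₁, y₁) = (139128, 8579);  139128² − 263·8579² = 1 ✓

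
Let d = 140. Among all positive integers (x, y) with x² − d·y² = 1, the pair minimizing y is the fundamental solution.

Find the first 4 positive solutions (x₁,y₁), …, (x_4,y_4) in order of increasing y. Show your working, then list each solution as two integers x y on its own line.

d=140: √d = [11; 1,4,1,22] (ℓ=4, even), read p_3/q_3
a_0=11:  p_0=11·1+0=11,  q_0=11·0+1=1
…
a_2=4:  p_2=4·12+11=59,  q_2=4·1+1=5
a_3=1:  p_3=1·59+12=71,  q_3=1·5+1=6
fundamental: x₁=71, y₁=6  (since 5041 − 140·36 = 1)
k=2:  x_2 = 71·71+140·6·6 = 10081,  y_2 = 71·6+6·71 = 852
k=3:  x_3 = 71·10081+140·6·852 = 1431431,  y_3 = 71·852+6·10081 = 120978
k=4:  x_4 = 71·1431431+140·6·120978 = 203253121,  y_4 = 71·120978+6·1431431 = 17178024

71 6
10081 852
1431431 120978
203253121 17178024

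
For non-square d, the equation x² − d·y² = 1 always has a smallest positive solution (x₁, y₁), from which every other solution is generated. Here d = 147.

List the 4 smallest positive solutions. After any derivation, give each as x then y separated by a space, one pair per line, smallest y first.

√147 = [12; 8,24, …], period ℓ=2 (even) → k=1
a_0=12:  p_0=12·1+0=12,  q_0=12·0+1=1
a_1=8:  p_1=8·12+1=97,  q_1=8·1+0=8
(x₁, y₁) = (97, 8);  97² − 147·8² = 1 ✓
(97+8√147)^2 = 18817 + 1552√147
(97+8√147)^3 = 3650401 + 301080√147
(97+8√147)^4 = 708158977 + 58407968√147

97 8
18817 1552
3650401 301080
708158977 58407968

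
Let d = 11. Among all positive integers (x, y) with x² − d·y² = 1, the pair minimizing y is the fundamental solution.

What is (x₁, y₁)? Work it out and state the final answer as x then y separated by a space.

10 3

d=11: √d = [3; 3,6] (ℓ=2, even), read p_1/q_1
a_0=3:  p_0=3·1+0=3,  q_0=3·0+1=1
a_1=3:  p_1=3·3+1=10,  q_1=3·1+0=3
→ (10, 3).  Check: 10²=100, 11·3²=99, difference 1.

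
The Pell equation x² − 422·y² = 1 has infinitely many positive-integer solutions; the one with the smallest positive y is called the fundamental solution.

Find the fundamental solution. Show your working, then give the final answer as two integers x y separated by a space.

7022501 341850

√422 = [20; 1,1,5,2,1,…,1,1,40, …], period ℓ=14 (even) → k=13
k=0  a_k=20  p_k/q_k = 20/1
…
k=3  a_k=5  p_k/q_k = 226/11
k=4  a_k=2  p_k/q_k = 493/24
k=5  a_k=1  p_k/q_k = 719/35
…
k=7  a_k=20  p_k/q_k = 53719/2615
…
k=9  a_k=1  p_k/q_k = 217526/10589
k=10  a_k=2  p_k/q_k = 598859/29152
…
k=12  a_k=1  p_k/q_k = 3810680/185501
k=13  a_k=1  p_k/q_k = 7022501/341850
→ (7022501, 341850).  Check: 7022501²=49315520295001, 422·341850²=49315520295000, difference 1.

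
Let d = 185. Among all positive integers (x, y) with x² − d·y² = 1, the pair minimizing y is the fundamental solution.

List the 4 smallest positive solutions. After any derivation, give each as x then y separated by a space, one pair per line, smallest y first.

9249 680
171088001 12578640
3164785833249 232679682040
58542208172352001 4304108745797280

√185 = [13; 1,1,1,1,26, …], period ℓ=5 (odd) → k=9
k=0  a_k=13  p_k/q_k = 13/1
k=1  a_k=1  p_k/q_k = 14/1
…
k=4  a_k=1  p_k/q_k = 68/5
k=5  a_k=26  p_k/q_k = 1809/133
…
k=8  a_k=1  p_k/q_k = 5563/409
k=9  a_k=1  p_k/q_k = 9249/680
(x₁, y₁) = (9249, 680);  9249² − 185·680² = 1 ✓
(9249+680√185)^2 = 171088001 + 12578640√185
(9249+680√185)^3 = 3164785833249 + 232679682040√185
(9249+680√185)^4 = 58542208172352001 + 4304108745797280√185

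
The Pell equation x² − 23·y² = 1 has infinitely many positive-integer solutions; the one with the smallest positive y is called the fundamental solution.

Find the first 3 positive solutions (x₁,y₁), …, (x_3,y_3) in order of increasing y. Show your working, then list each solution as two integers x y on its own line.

24 5
1151 240
55224 11515

√23 → a₀=4, period (1,3,1,8); ℓ=4 even so k=3
step 0: (4, 1)  from 4·(1,0) + (0,1)
step 1: (5, 1)  from 1·(4,1) + (1,0)
step 2: (19, 4)  from 3·(5,1) + (4,1)
step 3: (24, 5)  from 1·(19,4) + (5,1)
fundamental: x₁=24, y₁=5  (since 576 − 23·25 = 1)
(x_2, y_2) = (24·24 + 23·5·5, 24·5 + 5·24) = (1151, 240)
(x_3, y_3) = (24·1151 + 23·5·240, 24·240 + 5·1151) = (55224, 11515)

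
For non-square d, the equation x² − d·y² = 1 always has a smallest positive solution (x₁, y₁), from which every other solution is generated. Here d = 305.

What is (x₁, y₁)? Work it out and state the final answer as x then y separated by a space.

[17; 2,6,2,34] for √305; ℓ=4 ⇒ convergent index 3
a_0=17:  p_0=17·1+0=17,  q_0=17·0+1=1
a_1=2:  p_1=2·17+1=35,  q_1=2·1+0=2
a_2=6:  p_2=6·35+17=227,  q_2=6·2+1=13
a_3=2:  p_3=2·227+35=489,  q_3=2·13+2=28
fundamental: x₁=489, y₁=28  (since 239121 − 305·784 = 1)

489 28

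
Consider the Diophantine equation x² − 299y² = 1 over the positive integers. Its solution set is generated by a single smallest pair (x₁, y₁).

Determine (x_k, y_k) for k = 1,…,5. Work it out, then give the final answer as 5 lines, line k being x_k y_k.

415 24
344449 19920
285892255 16533576
237290227201 13722848160
196950602684575 11389947439224

[17; 3,2,3,34] for √299; ℓ=4 ⇒ convergent index 3
k=0  a_k=17  p_k/q_k = 17/1
k=1  a_k=3  p_k/q_k = 52/3
k=2  a_k=2  p_k/q_k = 121/7
k=3  a_k=3  p_k/q_k = 415/24
fundamental: x₁=415, y₁=24  (since 172225 − 299·576 = 1)
k=2:  x_2 = 415·415+299·24·24 = 344449,  y_2 = 415·24+24·415 = 19920
k=3:  x_3 = 415·344449+299·24·19920 = 285892255,  y_3 = 415·19920+24·344449 = 16533576
k=4:  x_4 = 415·285892255+299·24·16533576 = 237290227201,  y_4 = 415·16533576+24·285892255 = 13722848160
k=5:  x_5 = 415·237290227201+299·24·13722848160 = 196950602684575,  y_5 = 415·13722848160+24·237290227201 = 11389947439224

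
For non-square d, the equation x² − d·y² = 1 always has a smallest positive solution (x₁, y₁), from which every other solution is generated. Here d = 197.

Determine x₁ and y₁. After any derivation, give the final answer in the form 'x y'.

393 28

√197 → a₀=14, period (28); ℓ=1 odd so k=1
step 0: (14, 1)  from 14·(1,0) + (0,1)
step 1: (393, 28)  from 28·(14,1) + (1,0)
→ (393, 28).  Check: 393²=154449, 197·28²=154448, difference 1.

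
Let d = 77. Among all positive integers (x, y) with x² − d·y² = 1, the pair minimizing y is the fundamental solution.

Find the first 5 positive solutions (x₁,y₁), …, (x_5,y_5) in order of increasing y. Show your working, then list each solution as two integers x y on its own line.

351 40
246401 28080
172973151 19712120
121426905601 13837880160
85241514758751 9714172160200

d=77: √d = [8; 1,3,2,3,1,16] (ℓ=6, even), read p_5/q_5
i=0: a=8 ⇒ p=8, q=1
…
i=2: a=3 ⇒ p=35, q=4
…
i=4: a=3 ⇒ p=272, q=31
i=5: a=1 ⇒ p=351, q=40
fundamental: x₁=351, y₁=40  (since 123201 − 77·1600 = 1)
n=2: (351,40)∘(351,40) = (351·351+77·40·40, 351·40+40·351) = (246401,28080)
n=3: (246401,28080)∘(351,40) = (351·246401+77·40·28080, 351·28080+40·246401) = (172973151,19712120)
n=4: (172973151,19712120)∘(351,40) = (351·172973151+77·40·19712120, 351·19712120+40·172973151) = (121426905601,13837880160)
n=5: (121426905601,13837880160)∘(351,40) = (351·121426905601+77·40·13837880160, 351·13837880160+40·121426905601) = (85241514758751,9714172160200)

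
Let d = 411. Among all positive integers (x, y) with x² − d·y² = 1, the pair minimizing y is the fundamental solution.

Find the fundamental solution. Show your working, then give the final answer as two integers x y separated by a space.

49730 2453

d=411: √d = [20; 3,1,1,1,19,1,1,1,3,40] (ℓ=10, even), read p_9/q_9
step 0: (20, 1)  from 20·(1,0) + (0,1)
…
step 2: (81, 4)  from 1·(61,3) + (20,1)
…
step 7: (8981, 443)  from 1·(4602,227) + (4379,216)
step 8: (13583, 670)  from 1·(8981,443) + (4602,227)
step 9: (49730, 2453)  from 3·(13583,670) + (8981,443)
fundamental: x₁=49730, y₁=2453  (since 2473072900 − 411·6017209 = 1)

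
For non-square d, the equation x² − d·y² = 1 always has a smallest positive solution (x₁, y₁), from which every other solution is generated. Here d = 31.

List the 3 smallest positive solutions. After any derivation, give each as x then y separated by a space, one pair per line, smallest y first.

√31 = [5; 1,1,3,5,3,1,1,10, …], period ℓ=8 (even) → k=7
i=0: a=5 ⇒ p=5, q=1
i=1: a=1 ⇒ p=6, q=1
i=2: a=1 ⇒ p=11, q=2
i=3: a=3 ⇒ p=39, q=7
…
i=5: a=3 ⇒ p=657, q=118
i=6: a=1 ⇒ p=863, q=155
i=7: a=1 ⇒ p=1520, q=273
fundamental: x₁=1520, y₁=273  (since 2310400 − 31·74529 = 1)
(x_2, y_2) = (1520·1520 + 31·273·273, 1520·273 + 273·1520) = (4620799, 829920)
(x_3, y_3) = (1520·4620799 + 31·273·829920, 1520·829920 + 273·4620799) = (14047227440, 2522956527)

1520 273
4620799 829920
14047227440 2522956527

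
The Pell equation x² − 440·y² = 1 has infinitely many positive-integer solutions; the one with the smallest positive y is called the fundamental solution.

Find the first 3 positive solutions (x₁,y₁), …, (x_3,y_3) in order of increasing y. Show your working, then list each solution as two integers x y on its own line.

21 1
881 42
36981 1763

√440 = [20; 1,40, …], period ℓ=2 (even) → k=1
step 0: (20, 1)  from 20·(1,0) + (0,1)
step 1: (21, 1)  from 1·(20,1) + (1,0)
(x₁, y₁) = (21, 1);  21² − 440·1² = 1 ✓
(x_2, y_2) = (21·21 + 440·1·1, 21·1 + 1·21) = (881, 42)
(x_3, y_3) = (21·881 + 440·1·42, 21·42 + 1·881) = (36981, 1763)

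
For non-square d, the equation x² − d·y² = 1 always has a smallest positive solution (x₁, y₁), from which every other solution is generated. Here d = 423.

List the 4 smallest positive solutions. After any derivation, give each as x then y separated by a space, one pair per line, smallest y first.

4607 224
42448897 2063936
391124132351 19017106080
3603817713033217 175223613357184

√423 = [20; 1,1,3,4,3,1,1,40, …], period ℓ=8 (even) → k=7
step 0: (20, 1)  from 20·(1,0) + (0,1)
step 1: (21, 1)  from 1·(20,1) + (1,0)
step 2: (41, 2)  from 1·(21,1) + (20,1)
step 3: (144, 7)  from 3·(41,2) + (21,1)
…
step 5: (1995, 97)  from 3·(617,30) + (144,7)
step 6: (2612, 127)  from 1·(1995,97) + (617,30)
step 7: (4607, 224)  from 1·(2612,127) + (1995,97)
fundamental: x₁=4607, y₁=224  (since 21224449 − 423·50176 = 1)
n=2: (4607,224)∘(4607,224) = (4607·4607+423·224·224, 4607·224+224·4607) = (42448897,2063936)
n=3: (42448897,2063936)∘(4607,224) = (4607·42448897+423·224·2063936, 4607·2063936+224·42448897) = (391124132351,19017106080)
n=4: (391124132351,19017106080)∘(4607,224) = (4607·391124132351+423·224·19017106080, 4607·19017106080+224·391124132351) = (3603817713033217,175223613357184)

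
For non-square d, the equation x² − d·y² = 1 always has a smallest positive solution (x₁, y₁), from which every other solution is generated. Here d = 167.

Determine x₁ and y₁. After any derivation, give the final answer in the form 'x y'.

[12; 1,11,1,24] for √167; ℓ=4 ⇒ convergent index 3
a_0=12:  p_0=12·1+0=12,  q_0=12·0+1=1
a_1=1:  p_1=1·12+1=13,  q_1=1·1+0=1
a_2=11:  p_2=11·13+12=155,  q_2=11·1+1=12
a_3=1:  p_3=1·155+13=168,  q_3=1·12+1=13
→ (168, 13).  Check: 168²=28224, 167·13²=28223, difference 1.

168 13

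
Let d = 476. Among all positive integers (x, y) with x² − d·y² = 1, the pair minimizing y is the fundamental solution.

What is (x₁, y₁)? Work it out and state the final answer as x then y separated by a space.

[21; 1,4,2,10,2,4,1,42] for √476; ℓ=8 ⇒ convergent index 7
step 0: (21, 1)  from 21·(1,0) + (0,1)
…
step 2: (109, 5)  from 4·(22,1) + (21,1)
step 3: (240, 11)  from 2·(109,5) + (22,1)
…
step 5: (5258, 241)  from 2·(2509,115) + (240,11)
step 6: (23541, 1079)  from 4·(5258,241) + (2509,115)
step 7: (28799, 1320)  from 1·(23541,1079) + (5258,241)
→ (28799, 1320).  Check: 28799²=829382401, 476·1320²=829382400, difference 1.

28799 1320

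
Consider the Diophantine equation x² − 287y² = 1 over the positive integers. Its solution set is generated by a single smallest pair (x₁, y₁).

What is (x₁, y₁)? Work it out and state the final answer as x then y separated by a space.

d=287: √d = [16; 1,15,1,32] (ℓ=4, even), read p_3/q_3
step 0: (16, 1)  from 16·(1,0) + (0,1)
…
step 2: (271, 16)  from 15·(17,1) + (16,1)
step 3: (288, 17)  from 1·(271,16) + (17,1)
(x₁, y₁) = (288, 17);  288² − 287·17² = 1 ✓

288 17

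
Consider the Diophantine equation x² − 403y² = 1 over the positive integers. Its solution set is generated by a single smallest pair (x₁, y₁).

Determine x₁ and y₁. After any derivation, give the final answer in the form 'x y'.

669878 33369

√403 → a₀=20, period (13,2,1,3,1,3,1,2,13,40); ℓ=10 even so k=9
k=0  a_k=20  p_k/q_k = 20/1
…
k=2  a_k=2  p_k/q_k = 542/27
k=3  a_k=1  p_k/q_k = 803/40
…
k=5  a_k=1  p_k/q_k = 3754/187
k=6  a_k=3  p_k/q_k = 14213/708
k=7  a_k=1  p_k/q_k = 17967/895
k=8  a_k=2  p_k/q_k = 50147/2498
k=9  a_k=13  p_k/q_k = 669878/33369
(x₁, y₁) = (669878, 33369);  669878² − 403·33369² = 1 ✓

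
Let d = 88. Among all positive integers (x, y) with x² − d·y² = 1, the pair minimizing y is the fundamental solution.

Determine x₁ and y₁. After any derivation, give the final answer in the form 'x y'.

197 21

[9; 2,1,1,1,2,18] for √88; ℓ=6 ⇒ convergent index 5
i=0: a=9 ⇒ p=9, q=1
i=1: a=2 ⇒ p=19, q=2
…
i=3: a=1 ⇒ p=47, q=5
i=4: a=1 ⇒ p=75, q=8
i=5: a=2 ⇒ p=197, q=21
(x₁, y₁) = (197, 21);  197² − 88·21² = 1 ✓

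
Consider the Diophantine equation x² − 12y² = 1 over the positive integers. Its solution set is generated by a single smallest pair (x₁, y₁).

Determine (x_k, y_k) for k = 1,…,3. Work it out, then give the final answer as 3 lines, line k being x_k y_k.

7 2
97 28
1351 390

√12 → a₀=3, period (2,6); ℓ=2 even so k=1
step 0: (3, 1)  from 3·(1,0) + (0,1)
step 1: (7, 2)  from 2·(3,1) + (1,0)
(x₁, y₁) = (7, 2);  7² − 12·2² = 1 ✓
n=2: (7,2)∘(7,2) = (7·7+12·2·2, 7·2+2·7) = (97,28)
n=3: (97,28)∘(7,2) = (7·97+12·2·28, 7·28+2·97) = (1351,390)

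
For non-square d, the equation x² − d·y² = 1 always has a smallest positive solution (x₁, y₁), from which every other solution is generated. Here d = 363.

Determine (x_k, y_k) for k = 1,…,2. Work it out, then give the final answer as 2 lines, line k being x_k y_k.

[19; 19,38] for √363; ℓ=2 ⇒ convergent index 1
k=0  a_k=19  p_k/q_k = 19/1
k=1  a_k=19  p_k/q_k = 362/19
→ (362, 19).  Check: 362²=131044, 363·19²=131043, difference 1.
k=2:  x_2 = 362·362+363·19·19 = 262087,  y_2 = 362·19+19·362 = 13756

362 19
262087 13756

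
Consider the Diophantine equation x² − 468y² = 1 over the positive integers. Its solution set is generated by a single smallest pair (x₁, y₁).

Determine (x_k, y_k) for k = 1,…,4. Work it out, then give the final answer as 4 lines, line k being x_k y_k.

649 30
842401 38940
1093435849 50544090
1419278889601 65606189880

d=468: √d = [21; 1,1,1,2,1,1,1,42] (ℓ=8, even), read p_7/q_7
k=0  a_k=21  p_k/q_k = 21/1
k=1  a_k=1  p_k/q_k = 22/1
k=2  a_k=1  p_k/q_k = 43/2
k=3  a_k=1  p_k/q_k = 65/3
…
k=5  a_k=1  p_k/q_k = 238/11
k=6  a_k=1  p_k/q_k = 411/19
k=7  a_k=1  p_k/q_k = 649/30
→ (649, 30).  Check: 649²=421201, 468·30²=421200, difference 1.
k=2:  x_2 = 649·649+468·30·30 = 842401,  y_2 = 649·30+30·649 = 38940
k=3:  x_3 = 649·842401+468·30·38940 = 1093435849,  y_3 = 649·38940+30·842401 = 50544090
k=4:  x_4 = 649·1093435849+468·30·50544090 = 1419278889601,  y_4 = 649·50544090+30·1093435849 = 65606189880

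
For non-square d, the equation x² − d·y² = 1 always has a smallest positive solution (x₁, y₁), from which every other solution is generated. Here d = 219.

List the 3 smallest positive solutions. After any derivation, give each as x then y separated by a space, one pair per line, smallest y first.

74 5
10951 740
1620674 109515

√219 → a₀=14, period (1,3,1,28); ℓ=4 even so k=3
a_0=14:  p_0=14·1+0=14,  q_0=14·0+1=1
…
a_2=3:  p_2=3·15+14=59,  q_2=3·1+1=4
a_3=1:  p_3=1·59+15=74,  q_3=1·4+1=5
fundamental: x₁=74, y₁=5  (since 5476 − 219·25 = 1)
(x_2, y_2) = (74·74 + 219·5·5, 74·5 + 5·74) = (10951, 740)
(x_3, y_3) = (74·10951 + 219·5·740, 74·740 + 5·10951) = (1620674, 109515)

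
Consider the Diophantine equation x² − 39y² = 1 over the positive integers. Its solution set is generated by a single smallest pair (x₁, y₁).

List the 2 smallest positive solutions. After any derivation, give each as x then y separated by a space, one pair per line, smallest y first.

25 4
1249 200

d=39: √d = [6; 4,12] (ℓ=2, even), read p_1/q_1
k=0  a_k=6  p_k/q_k = 6/1
k=1  a_k=4  p_k/q_k = 25/4
(x₁, y₁) = (25, 4);  25² − 39·4² = 1 ✓
(25+4√39)^2 = 1249 + 200√39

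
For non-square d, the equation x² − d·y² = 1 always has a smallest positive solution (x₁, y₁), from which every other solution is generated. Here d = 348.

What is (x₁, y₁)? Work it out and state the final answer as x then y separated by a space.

√348 → a₀=18, period (1,1,1,8,1,1,1,36); ℓ=8 even so k=7
k=0  a_k=18  p_k/q_k = 18/1
k=1  a_k=1  p_k/q_k = 19/1
…
k=3  a_k=1  p_k/q_k = 56/3
k=4  a_k=8  p_k/q_k = 485/26
…
k=6  a_k=1  p_k/q_k = 1026/55
k=7  a_k=1  p_k/q_k = 1567/84
fundamental: x₁=1567, y₁=84  (since 2455489 − 348·7056 = 1)

1567 84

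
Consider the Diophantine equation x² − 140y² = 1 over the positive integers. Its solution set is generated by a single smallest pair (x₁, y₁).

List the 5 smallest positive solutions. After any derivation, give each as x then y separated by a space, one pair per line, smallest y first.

71 6
10081 852
1431431 120978
203253121 17178024
28860511751 2439158430

√140 → a₀=11, period (1,4,1,22); ℓ=4 even so k=3
i=0: a=11 ⇒ p=11, q=1
i=1: a=1 ⇒ p=12, q=1
i=2: a=4 ⇒ p=59, q=5
i=3: a=1 ⇒ p=71, q=6
(x₁, y₁) = (71, 6);  71² − 140·6² = 1 ✓
(x_2, y_2) = (71·71 + 140·6·6, 71·6 + 6·71) = (10081, 852)
(x_3, y_3) = (71·10081 + 140·6·852, 71·852 + 6·10081) = (1431431, 120978)
(x_4, y_4) = (71·1431431 + 140·6·120978, 71·120978 + 6·1431431) = (203253121, 17178024)
(x_5, y_5) = (71·203253121 + 140·6·17178024, 71·17178024 + 6·203253121) = (28860511751, 2439158430)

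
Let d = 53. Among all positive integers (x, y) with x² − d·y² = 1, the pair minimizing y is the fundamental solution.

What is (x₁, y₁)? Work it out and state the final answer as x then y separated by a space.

√53 = [7; 3,1,1,3,14, …], period ℓ=5 (odd) → k=9
k=0  a_k=7  p_k/q_k = 7/1
…
k=3  a_k=1  p_k/q_k = 51/7
k=4  a_k=3  p_k/q_k = 182/25
…
k=6  a_k=3  p_k/q_k = 7979/1096
…
k=8  a_k=1  p_k/q_k = 18557/2549
k=9  a_k=3  p_k/q_k = 66249/9100
→ (66249, 9100).  Check: 66249²=4388930001, 53·9100²=4388930000, difference 1.

66249 9100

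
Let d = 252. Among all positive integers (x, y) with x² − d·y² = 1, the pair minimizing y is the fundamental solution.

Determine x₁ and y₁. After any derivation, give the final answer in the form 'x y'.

√252 = [15; 1,6,1,30, …], period ℓ=4 (even) → k=3
i=0: a=15 ⇒ p=15, q=1
…
i=2: a=6 ⇒ p=111, q=7
i=3: a=1 ⇒ p=127, q=8
(x₁, y₁) = (127, 8);  127² − 252·8² = 1 ✓

127 8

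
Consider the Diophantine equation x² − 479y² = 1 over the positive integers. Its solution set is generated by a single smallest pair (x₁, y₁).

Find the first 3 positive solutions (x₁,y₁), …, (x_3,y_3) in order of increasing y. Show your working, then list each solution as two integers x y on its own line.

[21; 1,7,1,3,2,21,2,3,1,7,1,42] for √479; ℓ=12 ⇒ convergent index 11
step 0: (21, 1)  from 21·(1,0) + (0,1)
step 1: (22, 1)  from 1·(21,1) + (1,0)
…
step 5: (1729, 79)  from 2·(766,35) + (197,9)
step 6: (37075, 1694)  from 21·(1729,79) + (766,35)
…
step 10: (2648849, 121029)  from 7·(340591,15562) + (264712,12095)
step 11: (2989440, 136591)  from 1·(2648849,121029) + (340591,15562)
→ (2989440, 136591).  Check: 2989440²=8936751513600, 479·136591²=8936751513599, difference 1.
k=2:  x_2 = 2989440·2989440+479·136591·136591 = 17873503027199,  y_2 = 2989440·136591+136591·2989440 = 816661198080
k=3:  x_3 = 2989440·17873503027199+479·136591·816661198080 = 106863529779256567680,  y_3 = 2989440·816661198080+136591·17873503027199 = 4882719303976413809

2989440 136591
17873503027199 816661198080
106863529779256567680 4882719303976413809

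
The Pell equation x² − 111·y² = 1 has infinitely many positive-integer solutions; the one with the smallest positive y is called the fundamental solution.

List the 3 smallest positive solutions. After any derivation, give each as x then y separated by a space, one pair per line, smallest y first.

√111 = [10; 1,1,6,1,1,20, …], period ℓ=6 (even) → k=5
a_0=10:  p_0=10·1+0=10,  q_0=10·0+1=1
a_1=1:  p_1=1·10+1=11,  q_1=1·1+0=1
a_2=1:  p_2=1·11+10=21,  q_2=1·1+1=2
a_3=6:  p_3=6·21+11=137,  q_3=6·2+1=13
a_4=1:  p_4=1·137+21=158,  q_4=1·13+2=15
a_5=1:  p_5=1·158+137=295,  q_5=1·15+13=28
→ (295, 28).  Check: 295²=87025, 111·28²=87024, difference 1.
(x_2, y_2) = (295·295 + 111·28·28, 295·28 + 28·295) = (174049, 16520)
(x_3, y_3) = (295·174049 + 111·28·16520, 295·16520 + 28·174049) = (102688615, 9746772)

295 28
174049 16520
102688615 9746772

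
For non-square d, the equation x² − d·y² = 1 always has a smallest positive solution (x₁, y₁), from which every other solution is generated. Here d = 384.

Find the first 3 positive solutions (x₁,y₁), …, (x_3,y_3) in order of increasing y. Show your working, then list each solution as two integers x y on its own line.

[19; 1,1,2,9,2,1,1,38] for √384; ℓ=8 ⇒ convergent index 7
a_0=19:  p_0=19·1+0=19,  q_0=19·0+1=1
…
a_2=1:  p_2=1·20+19=39,  q_2=1·1+1=2
a_3=2:  p_3=2·39+20=98,  q_3=2·2+1=5
…
a_6=1:  p_6=1·1940+921=2861,  q_6=1·99+47=146
a_7=1:  p_7=1·2861+1940=4801,  q_7=1·146+99=245
fundamental: x₁=4801, y₁=245  (since 23049601 − 384·60025 = 1)
k=2:  x_2 = 4801·4801+384·245·245 = 46099201,  y_2 = 4801·245+245·4801 = 2352490
k=3:  x_3 = 4801·46099201+384·245·2352490 = 442644523201,  y_3 = 4801·2352490+245·46099201 = 22588608735

4801 245
46099201 2352490
442644523201 22588608735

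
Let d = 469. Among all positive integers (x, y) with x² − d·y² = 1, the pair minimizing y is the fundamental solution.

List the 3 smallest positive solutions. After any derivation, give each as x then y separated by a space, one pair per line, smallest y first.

137215 6336
37655912449 1738788480
10333912053241855 477175722560064

[21; 1,1,1,10,6,10,1,1,1,42] for √469; ℓ=10 ⇒ convergent index 9
step 0: (21, 1)  from 21·(1,0) + (0,1)
…
step 3: (65, 3)  from 1·(43,2) + (22,1)
step 4: (693, 32)  from 10·(65,3) + (43,2)
…
step 6: (42923, 1982)  from 10·(4223,195) + (693,32)
step 7: (47146, 2177)  from 1·(42923,1982) + (4223,195)
step 8: (90069, 4159)  from 1·(47146,2177) + (42923,1982)
step 9: (137215, 6336)  from 1·(90069,4159) + (47146,2177)
(x₁, y₁) = (137215, 6336);  137215² − 469·6336² = 1 ✓
k=2:  x_2 = 137215·137215+469·6336·6336 = 37655912449,  y_2 = 137215·6336+6336·137215 = 1738788480
k=3:  x_3 = 137215·37655912449+469·6336·1738788480 = 10333912053241855,  y_3 = 137215·1738788480+6336·37655912449 = 477175722560064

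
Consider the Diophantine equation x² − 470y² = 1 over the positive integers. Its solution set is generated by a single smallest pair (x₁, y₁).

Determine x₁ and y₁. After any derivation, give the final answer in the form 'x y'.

1691 78

[21; 1,2,8,2,1,42] for √470; ℓ=6 ⇒ convergent index 5
k=0  a_k=21  p_k/q_k = 21/1
…
k=3  a_k=8  p_k/q_k = 542/25
k=4  a_k=2  p_k/q_k = 1149/53
k=5  a_k=1  p_k/q_k = 1691/78
fundamental: x₁=1691, y₁=78  (since 2859481 − 470·6084 = 1)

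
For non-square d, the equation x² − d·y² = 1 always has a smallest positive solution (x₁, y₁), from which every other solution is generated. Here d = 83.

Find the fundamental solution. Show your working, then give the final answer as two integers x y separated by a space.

82 9

√83 = [9; 9,18, …], period ℓ=2 (even) → k=1
i=0: a=9 ⇒ p=9, q=1
i=1: a=9 ⇒ p=82, q=9
→ (82, 9).  Check: 82²=6724, 83·9²=6723, difference 1.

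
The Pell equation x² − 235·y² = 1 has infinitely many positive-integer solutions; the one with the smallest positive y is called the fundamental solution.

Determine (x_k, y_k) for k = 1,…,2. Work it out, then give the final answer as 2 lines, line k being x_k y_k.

46 3
4231 276

d=235: √d = [15; 3,30] (ℓ=2, even), read p_1/q_1
step 0: (15, 1)  from 15·(1,0) + (0,1)
step 1: (46, 3)  from 3·(15,1) + (1,0)
→ (46, 3).  Check: 46²=2116, 235·3²=2115, difference 1.
(46+3√235)^2 = 4231 + 276√235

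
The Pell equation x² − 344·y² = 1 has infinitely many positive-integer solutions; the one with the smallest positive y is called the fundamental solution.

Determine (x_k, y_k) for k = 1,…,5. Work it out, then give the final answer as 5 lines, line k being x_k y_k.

d=344: √d = [18; 1,1,4,1,3,1,4,1,1,36] (ℓ=10, even), read p_9/q_9
k=0  a_k=18  p_k/q_k = 18/1
k=1  a_k=1  p_k/q_k = 19/1
…
k=3  a_k=4  p_k/q_k = 167/9
k=4  a_k=1  p_k/q_k = 204/11
k=5  a_k=3  p_k/q_k = 779/42
k=6  a_k=1  p_k/q_k = 983/53
k=7  a_k=4  p_k/q_k = 4711/254
k=8  a_k=1  p_k/q_k = 5694/307
k=9  a_k=1  p_k/q_k = 10405/561
→ (10405, 561).  Check: 10405²=108264025, 344·561²=108264024, difference 1.
n=2: (10405,561)∘(10405,561) = (10405·10405+344·561·561, 10405·561+561·10405) = (216528049,11674410)
n=3: (216528049,11674410)∘(10405,561) = (10405·216528049+344·561·11674410, 10405·11674410+561·216528049) = (4505948689285,242944471539)
n=4: (4505948689285,242944471539)∘(10405,561) = (10405·4505948689285+344·561·242944471539, 10405·242944471539+561·4505948689285) = (93768792007492801,5055674441052180)
n=5: (93768792007492801,5055674441052180)∘(10405,561) = (10405·93768792007492801+344·561·5055674441052180, 10405·5055674441052180+561·93768792007492801) = (1951328557169976499525,105208584875351394261)

10405 561
216528049 11674410
4505948689285 242944471539
93768792007492801 5055674441052180
1951328557169976499525 105208584875351394261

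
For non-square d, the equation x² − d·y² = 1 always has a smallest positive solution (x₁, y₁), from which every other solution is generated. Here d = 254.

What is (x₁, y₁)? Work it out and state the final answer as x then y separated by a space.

255 16

√254 = [15; 1,14,1,30, …], period ℓ=4 (even) → k=3
step 0: (15, 1)  from 15·(1,0) + (0,1)
…
step 2: (239, 15)  from 14·(16,1) + (15,1)
step 3: (255, 16)  from 1·(239,15) + (16,1)
(x₁, y₁) = (255, 16);  255² − 254·16² = 1 ✓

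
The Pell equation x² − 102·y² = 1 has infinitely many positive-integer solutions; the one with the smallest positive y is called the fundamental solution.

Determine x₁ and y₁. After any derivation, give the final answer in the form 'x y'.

[10; 10,20] for √102; ℓ=2 ⇒ convergent index 1
k=0  a_k=10  p_k/q_k = 10/1
k=1  a_k=10  p_k/q_k = 101/10
fundamental: x₁=101, y₁=10  (since 10201 − 102·100 = 1)

101 10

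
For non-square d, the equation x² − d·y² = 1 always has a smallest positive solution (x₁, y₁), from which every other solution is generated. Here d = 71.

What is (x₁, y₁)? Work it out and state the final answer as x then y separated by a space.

3480 413

√71 → a₀=8, period (2,2,1,7,1,2,2,16); ℓ=8 even so k=7
i=0: a=8 ⇒ p=8, q=1
…
i=2: a=2 ⇒ p=42, q=5
i=3: a=1 ⇒ p=59, q=7
i=4: a=7 ⇒ p=455, q=54
i=5: a=1 ⇒ p=514, q=61
i=6: a=2 ⇒ p=1483, q=176
i=7: a=2 ⇒ p=3480, q=413
(x₁, y₁) = (3480, 413);  3480² − 71·413² = 1 ✓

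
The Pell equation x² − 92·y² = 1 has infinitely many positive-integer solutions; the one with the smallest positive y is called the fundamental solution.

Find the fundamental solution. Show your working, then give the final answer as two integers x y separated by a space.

d=92: √d = [9; 1,1,2,4,2,1,1,18] (ℓ=8, even), read p_7/q_7
i=0: a=9 ⇒ p=9, q=1
…
i=3: a=2 ⇒ p=48, q=5
…
i=5: a=2 ⇒ p=470, q=49
i=6: a=1 ⇒ p=681, q=71
i=7: a=1 ⇒ p=1151, q=120
fundamental: x₁=1151, y₁=120  (since 1324801 − 92·14400 = 1)

1151 120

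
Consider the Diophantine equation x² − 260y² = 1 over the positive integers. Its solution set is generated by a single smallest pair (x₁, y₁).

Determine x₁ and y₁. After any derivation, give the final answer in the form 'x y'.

√260 = [16; 8,32, …], period ℓ=2 (even) → k=1
a_0=16:  p_0=16·1+0=16,  q_0=16·0+1=1
a_1=8:  p_1=8·16+1=129,  q_1=8·1+0=8
fundamental: x₁=129, y₁=8  (since 16641 − 260·64 = 1)

129 8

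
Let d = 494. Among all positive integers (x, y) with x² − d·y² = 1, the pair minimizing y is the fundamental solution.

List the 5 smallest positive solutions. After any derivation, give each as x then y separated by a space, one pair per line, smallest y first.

73035 3286
10668222449 479986020
1558307253052395 70111557938114
227621940442695115201 10241195267540325960
33248736838906168224357675 1495931392659503855039086

√494 → a₀=22, period (4,2,2,1,2,1,2,2,4,44); ℓ=10 even so k=9
k=0  a_k=22  p_k/q_k = 22/1
k=1  a_k=4  p_k/q_k = 89/4
…
k=5  a_k=2  p_k/q_k = 1867/84
k=6  a_k=1  p_k/q_k = 2556/115
k=7  a_k=2  p_k/q_k = 6979/314
k=8  a_k=2  p_k/q_k = 16514/743
k=9  a_k=4  p_k/q_k = 73035/3286
(x₁, y₁) = (73035, 3286);  73035² − 494·3286² = 1 ✓
(x_2, y_2) = (73035·73035 + 494·3286·3286, 73035·3286 + 3286·73035) = (10668222449, 479986020)
(x_3, y_3) = (73035·10668222449 + 494·3286·479986020, 73035·479986020 + 3286·10668222449) = (1558307253052395, 70111557938114)
(x_4, y_4) = (73035·1558307253052395 + 494·3286·70111557938114, 73035·70111557938114 + 3286·1558307253052395) = (227621940442695115201, 10241195267540325960)
(x_5, y_5) = (73035·227621940442695115201 + 494·3286·10241195267540325960, 73035·10241195267540325960 + 3286·227621940442695115201) = (33248736838906168224357675, 1495931392659503855039086)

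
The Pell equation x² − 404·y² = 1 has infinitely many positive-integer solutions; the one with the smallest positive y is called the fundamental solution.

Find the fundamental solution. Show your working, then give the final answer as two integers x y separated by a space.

201 10

√404 = [20; 10,40, …], period ℓ=2 (even) → k=1
k=0  a_k=20  p_k/q_k = 20/1
k=1  a_k=10  p_k/q_k = 201/10
fundamental: x₁=201, y₁=10  (since 40401 − 404·100 = 1)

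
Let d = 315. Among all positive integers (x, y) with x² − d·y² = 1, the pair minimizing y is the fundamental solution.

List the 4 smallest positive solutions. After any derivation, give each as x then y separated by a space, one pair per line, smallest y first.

71 4
10081 568
1431431 80652
203253121 11452016

√315 → a₀=17, period (1,2,1,34); ℓ=4 even so k=3
k=0  a_k=17  p_k/q_k = 17/1
k=1  a_k=1  p_k/q_k = 18/1
k=2  a_k=2  p_k/q_k = 53/3
k=3  a_k=1  p_k/q_k = 71/4
fundamental: x₁=71, y₁=4  (since 5041 − 315·16 = 1)
(71+4√315)^2 = 10081 + 568√315
(71+4√315)^3 = 1431431 + 80652√315
(71+4√315)^4 = 203253121 + 11452016√315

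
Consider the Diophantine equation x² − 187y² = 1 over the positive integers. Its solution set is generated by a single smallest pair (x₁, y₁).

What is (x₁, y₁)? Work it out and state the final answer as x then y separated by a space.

d=187: √d = [13; 1,2,13,2,1,26] (ℓ=6, even), read p_5/q_5
k=0  a_k=13  p_k/q_k = 13/1
…
k=2  a_k=2  p_k/q_k = 41/3
k=3  a_k=13  p_k/q_k = 547/40
k=4  a_k=2  p_k/q_k = 1135/83
k=5  a_k=1  p_k/q_k = 1682/123
fundamental: x₁=1682, y₁=123  (since 2829124 − 187·15129 = 1)

1682 123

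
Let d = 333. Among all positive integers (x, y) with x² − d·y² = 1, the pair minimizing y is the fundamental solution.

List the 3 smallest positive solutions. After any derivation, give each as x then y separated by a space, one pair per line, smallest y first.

d=333: √d = [18; 4,36] (ℓ=2, even), read p_1/q_1
step 0: (18, 1)  from 18·(1,0) + (0,1)
step 1: (73, 4)  from 4·(18,1) + (1,0)
fundamental: x₁=73, y₁=4  (since 5329 − 333·16 = 1)
(73+4√333)^2 = 10657 + 584√333
(73+4√333)^3 = 1555849 + 85260√333

73 4
10657 584
1555849 85260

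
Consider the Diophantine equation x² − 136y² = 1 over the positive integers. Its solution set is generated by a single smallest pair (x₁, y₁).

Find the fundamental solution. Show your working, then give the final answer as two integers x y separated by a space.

d=136: √d = [11; 1,1,1,22] (ℓ=4, even), read p_3/q_3
a_0=11:  p_0=11·1+0=11,  q_0=11·0+1=1
…
a_2=1:  p_2=1·12+11=23,  q_2=1·1+1=2
a_3=1:  p_3=1·23+12=35,  q_3=1·2+1=3
fundamental: x₁=35, y₁=3  (since 1225 − 136·9 = 1)

35 3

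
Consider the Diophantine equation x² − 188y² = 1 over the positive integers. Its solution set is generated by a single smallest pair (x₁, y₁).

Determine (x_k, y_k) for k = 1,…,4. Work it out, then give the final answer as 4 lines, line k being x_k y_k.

4607 336
42448897 3095904
391124132351 28525659120
3603817713033217 262835420035776

√188 → a₀=13, period (1,2,2,6,2,2,1,26); ℓ=8 even so k=7
a_0=13:  p_0=13·1+0=13,  q_0=13·0+1=1
…
a_3=2:  p_3=2·41+14=96,  q_3=2·3+1=7
…
a_6=2:  p_6=2·1330+617=3277,  q_6=2·97+45=239
a_7=1:  p_7=1·3277+1330=4607,  q_7=1·239+97=336
→ (4607, 336).  Check: 4607²=21224449, 188·336²=21224448, difference 1.
(x_2, y_2) = (4607·4607 + 188·336·336, 4607·336 + 336·4607) = (42448897, 3095904)
(x_3, y_3) = (4607·42448897 + 188·336·3095904, 4607·3095904 + 336·42448897) = (391124132351, 28525659120)
(x_4, y_4) = (4607·391124132351 + 188·336·28525659120, 4607·28525659120 + 336·391124132351) = (3603817713033217, 262835420035776)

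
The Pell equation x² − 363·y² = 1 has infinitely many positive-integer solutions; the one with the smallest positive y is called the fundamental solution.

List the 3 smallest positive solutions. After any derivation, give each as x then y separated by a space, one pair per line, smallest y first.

362 19
262087 13756
189750626 9959325

√363 → a₀=19, period (19,38); ℓ=2 even so k=1
a_0=19:  p_0=19·1+0=19,  q_0=19·0+1=1
a_1=19:  p_1=19·19+1=362,  q_1=19·1+0=19
→ (362, 19).  Check: 362²=131044, 363·19²=131043, difference 1.
k=2:  x_2 = 362·362+363·19·19 = 262087,  y_2 = 362·19+19·362 = 13756
k=3:  x_3 = 362·262087+363·19·13756 = 189750626,  y_3 = 362·13756+19·262087 = 9959325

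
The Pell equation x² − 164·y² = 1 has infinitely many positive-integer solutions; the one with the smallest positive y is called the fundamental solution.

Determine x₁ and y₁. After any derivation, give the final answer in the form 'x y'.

2049 160

√164 = [12; 1,4,6,4,1,24, …], period ℓ=6 (even) → k=5
step 0: (12, 1)  from 12·(1,0) + (0,1)
…
step 2: (64, 5)  from 4·(13,1) + (12,1)
step 3: (397, 31)  from 6·(64,5) + (13,1)
step 4: (1652, 129)  from 4·(397,31) + (64,5)
step 5: (2049, 160)  from 1·(1652,129) + (397,31)
→ (2049, 160).  Check: 2049²=4198401, 164·160²=4198400, difference 1.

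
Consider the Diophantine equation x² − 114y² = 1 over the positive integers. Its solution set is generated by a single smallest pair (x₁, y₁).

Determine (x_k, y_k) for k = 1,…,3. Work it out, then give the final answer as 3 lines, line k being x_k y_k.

√114 → a₀=10, period (1,2,10,2,1,20); ℓ=6 even so k=5
i=0: a=10 ⇒ p=10, q=1
…
i=4: a=2 ⇒ p=694, q=65
i=5: a=1 ⇒ p=1025, q=96
fundamental: x₁=1025, y₁=96  (since 1050625 − 114·9216 = 1)
n=2: (1025,96)∘(1025,96) = (1025·1025+114·96·96, 1025·96+96·1025) = (2101249,196800)
n=3: (2101249,196800)∘(1025,96) = (1025·2101249+114·96·196800, 1025·196800+96·2101249) = (4307559425,403439904)

1025 96
2101249 196800
4307559425 403439904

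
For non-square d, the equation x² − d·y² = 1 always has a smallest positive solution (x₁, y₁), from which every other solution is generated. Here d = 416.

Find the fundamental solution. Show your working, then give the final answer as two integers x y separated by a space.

5201 255

[20; 2,1,1,9,1,1,2,40] for √416; ℓ=8 ⇒ convergent index 7
a_0=20:  p_0=20·1+0=20,  q_0=20·0+1=1
…
a_3=1:  p_3=1·61+41=102,  q_3=1·3+2=5
…
a_6=1:  p_6=1·1081+979=2060,  q_6=1·53+48=101
a_7=2:  p_7=2·2060+1081=5201,  q_7=2·101+53=255
→ (5201, 255).  Check: 5201²=27050401, 416·255²=27050400, difference 1.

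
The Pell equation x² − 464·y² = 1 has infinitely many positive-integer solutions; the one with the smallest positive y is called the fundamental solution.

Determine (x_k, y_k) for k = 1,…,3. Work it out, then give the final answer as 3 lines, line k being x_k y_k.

9801 455
192119201 8918910
3765920568201 174828473365

√464 → a₀=21, period (1,1,5,1,1,1,5,1,1,42); ℓ=10 even so k=9
step 0: (21, 1)  from 21·(1,0) + (0,1)
step 1: (22, 1)  from 1·(21,1) + (1,0)
step 2: (43, 2)  from 1·(22,1) + (21,1)
…
step 4: (280, 13)  from 1·(237,11) + (43,2)
step 5: (517, 24)  from 1·(280,13) + (237,11)
…
step 8: (5299, 246)  from 1·(4502,209) + (797,37)
step 9: (9801, 455)  from 1·(5299,246) + (4502,209)
fundamental: x₁=9801, y₁=455  (since 96059601 − 464·207025 = 1)
k=2:  x_2 = 9801·9801+464·455·455 = 192119201,  y_2 = 9801·455+455·9801 = 8918910
k=3:  x_3 = 9801·192119201+464·455·8918910 = 3765920568201,  y_3 = 9801·8918910+455·192119201 = 174828473365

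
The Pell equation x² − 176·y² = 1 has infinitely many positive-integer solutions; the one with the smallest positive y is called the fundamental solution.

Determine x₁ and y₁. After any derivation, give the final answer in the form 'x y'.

199 15

d=176: √d = [13; 3,1,3,26] (ℓ=4, even), read p_3/q_3
i=0: a=13 ⇒ p=13, q=1
…
i=2: a=1 ⇒ p=53, q=4
i=3: a=3 ⇒ p=199, q=15
→ (199, 15).  Check: 199²=39601, 176·15²=39600, difference 1.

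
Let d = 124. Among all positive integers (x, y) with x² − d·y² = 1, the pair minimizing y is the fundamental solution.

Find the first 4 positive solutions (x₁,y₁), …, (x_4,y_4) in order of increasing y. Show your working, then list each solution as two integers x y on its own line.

4620799 414960
42703566796801 3834893506080
394649197502177907199 35440544156001500880
3647189234337689639247667201 327527261991011323636100160

d=124: √d = [11; 7,2,1,1,1,…,2,7,22] (ℓ=16, even), read p_15/q_15
k=0  a_k=11  p_k/q_k = 11/1
k=1  a_k=7  p_k/q_k = 78/7
…
k=3  a_k=1  p_k/q_k = 245/22
…
k=5  a_k=1  p_k/q_k = 657/59
…
k=8  a_k=4  p_k/q_k = 14543/1306
k=9  a_k=1  p_k/q_k = 17583/1579
k=10  a_k=3  p_k/q_k = 67292/6043
…
k=12  a_k=1  p_k/q_k = 152167/13665
…
k=14  a_k=2  p_k/q_k = 626251/56239
k=15  a_k=7  p_k/q_k = 4620799/414960
(x₁, y₁) = (4620799, 414960);  4620799² − 124·414960² = 1 ✓
(4620799+414960√124)^2 = 42703566796801 + 3834893506080√124
(4620799+414960√124)^3 = 394649197502177907199 + 35440544156001500880√124
(4620799+414960√124)^4 = 3647189234337689639247667201 + 327527261991011323636100160√124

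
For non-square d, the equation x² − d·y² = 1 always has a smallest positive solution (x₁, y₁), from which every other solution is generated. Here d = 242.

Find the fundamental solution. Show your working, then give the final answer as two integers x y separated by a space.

19601 1260

d=242: √d = [15; 1,1,3,1,14,1,3,1,1,30] (ℓ=10, even), read p_9/q_9
a_0=15:  p_0=15·1+0=15,  q_0=15·0+1=1
…
a_2=1:  p_2=1·16+15=31,  q_2=1·1+1=2
a_3=3:  p_3=3·31+16=109,  q_3=3·2+1=7
…
a_8=1:  p_8=1·8696+2209=10905,  q_8=1·559+142=701
a_9=1:  p_9=1·10905+8696=19601,  q_9=1·701+559=1260
fundamental: x₁=19601, y₁=1260  (since 384199201 − 242·1587600 = 1)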